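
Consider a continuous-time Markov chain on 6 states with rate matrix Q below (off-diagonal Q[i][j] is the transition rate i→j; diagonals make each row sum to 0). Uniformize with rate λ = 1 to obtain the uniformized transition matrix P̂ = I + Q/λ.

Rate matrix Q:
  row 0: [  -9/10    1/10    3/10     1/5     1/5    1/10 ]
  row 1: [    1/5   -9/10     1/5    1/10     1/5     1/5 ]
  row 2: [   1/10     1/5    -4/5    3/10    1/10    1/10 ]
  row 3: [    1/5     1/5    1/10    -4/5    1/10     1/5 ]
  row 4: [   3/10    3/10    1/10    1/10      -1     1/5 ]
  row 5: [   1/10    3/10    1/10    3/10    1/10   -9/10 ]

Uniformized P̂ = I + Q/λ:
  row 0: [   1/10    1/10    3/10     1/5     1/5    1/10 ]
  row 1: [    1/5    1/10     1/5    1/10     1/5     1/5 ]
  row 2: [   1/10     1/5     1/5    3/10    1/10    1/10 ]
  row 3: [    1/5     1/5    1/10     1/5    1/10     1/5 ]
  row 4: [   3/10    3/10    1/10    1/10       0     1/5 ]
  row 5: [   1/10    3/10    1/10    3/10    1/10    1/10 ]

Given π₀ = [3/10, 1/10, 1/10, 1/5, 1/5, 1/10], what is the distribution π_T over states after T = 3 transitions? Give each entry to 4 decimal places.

t=0: π = [0.3000, 0.1000, 0.1000, 0.2000, 0.2000, 0.1000]
t=1: π = [0.1700, 0.1900, 0.1800, 0.1900, 0.1200, 0.1500]
t=2: π = [0.1620, 0.1910, 0.1710, 0.2020, 0.1240, 0.1500]
t=3: π = [0.1641, 0.1921, 0.1686, 0.2006, 0.1229, 0.1517]

π = [0.1641, 0.1921, 0.1686, 0.2006, 0.1229, 0.1517]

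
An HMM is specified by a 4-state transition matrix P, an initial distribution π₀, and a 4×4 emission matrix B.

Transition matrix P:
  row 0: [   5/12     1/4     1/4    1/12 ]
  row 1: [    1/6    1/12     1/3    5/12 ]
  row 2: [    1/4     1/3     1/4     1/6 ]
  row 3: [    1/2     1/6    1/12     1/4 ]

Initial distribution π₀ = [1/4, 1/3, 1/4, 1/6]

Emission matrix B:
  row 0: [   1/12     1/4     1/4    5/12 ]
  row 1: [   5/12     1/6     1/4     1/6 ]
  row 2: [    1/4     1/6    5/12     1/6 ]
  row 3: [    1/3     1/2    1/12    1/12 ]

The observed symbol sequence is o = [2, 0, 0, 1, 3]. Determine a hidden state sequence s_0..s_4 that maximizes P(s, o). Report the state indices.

path = [2, 1, 3, 3, 0]

t=0: δ = [6.250e-02, 8.333e-02, 1.042e-01, 1.389e-02]  (obs o_0=2)
t=1: δ = [2.170e-03, 1.447e-02, 6.944e-03, 1.157e-02]  ψ = [0, 2, 1, 1]  (obs o_1=0)
t=2: δ = [4.823e-04, 9.645e-04, 1.206e-03, 2.009e-03]  ψ = [3, 2, 1, 1]  (obs o_2=0)
t=3: δ = [2.512e-04, 6.698e-05, 5.358e-05, 2.512e-04]  ψ = [3, 2, 1, 3]  (obs o_3=1)
t=4: δ = [5.233e-05, 1.047e-05, 1.047e-05, 5.233e-06]  ψ = [3, 0, 0, 3]  (obs o_4=3)
backtrack: best end state = 0; path = [2, 1, 3, 3, 0]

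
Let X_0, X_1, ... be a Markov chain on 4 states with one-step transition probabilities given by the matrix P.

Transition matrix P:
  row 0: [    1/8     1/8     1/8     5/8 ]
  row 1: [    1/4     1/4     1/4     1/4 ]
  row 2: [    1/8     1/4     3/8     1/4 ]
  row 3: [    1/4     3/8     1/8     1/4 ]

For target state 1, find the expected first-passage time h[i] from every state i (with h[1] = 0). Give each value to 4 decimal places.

First-step conditioning: h[1] = 0; for i ≠ 1, h[i] = 1 + Σ_k P[i][k]·h[k].
  h[0] = 1 + 1/8·h[0] + 1/8·h[2] + 5/8·h[3]
  h[2] = 1 + 1/8·h[0] + 3/8·h[2] + 1/4·h[3]
  h[3] = 1 + 1/4·h[0] + 1/8·h[2] + 1/4·h[3]
Solving the 3×3 linear system over states ≠ 1 gives exactly h = [528/131, 0, 488/131, 432/131] (h[1] = 0 is the target).

h = [4.0305, 0.0000, 3.7252, 3.2977]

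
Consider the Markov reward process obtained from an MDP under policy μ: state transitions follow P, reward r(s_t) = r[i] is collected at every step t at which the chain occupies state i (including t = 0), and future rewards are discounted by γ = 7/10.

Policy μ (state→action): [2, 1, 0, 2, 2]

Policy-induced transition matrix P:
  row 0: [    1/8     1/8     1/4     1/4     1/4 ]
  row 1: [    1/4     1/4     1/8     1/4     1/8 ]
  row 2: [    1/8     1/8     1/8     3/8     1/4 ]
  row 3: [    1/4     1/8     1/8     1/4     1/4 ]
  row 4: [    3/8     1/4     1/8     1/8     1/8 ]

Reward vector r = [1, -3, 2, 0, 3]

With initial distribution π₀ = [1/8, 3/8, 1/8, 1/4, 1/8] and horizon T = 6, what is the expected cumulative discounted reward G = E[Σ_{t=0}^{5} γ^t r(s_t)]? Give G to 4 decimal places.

G = 0.7661

t=0: π = [0.1250, 0.3750, 0.1250, 0.2500, 0.1250], E[r] = -0.3750, γ^t·E[r] = -0.375000, running G = -0.375000
t=1: π = [0.2344, 0.1875, 0.1406, 0.2500, 0.1875], E[r] = 0.5156, γ^t·E[r] = 0.360938, running G = -0.014063
t=2: π = [0.2266, 0.1719, 0.1543, 0.2441, 0.2031], E[r] = 0.6289, γ^t·E[r] = 0.308164, running G = 0.294102
t=3: π = [0.2278, 0.1719, 0.1533, 0.2439, 0.2031], E[r] = 0.6282, γ^t·E[r] = 0.215464, running G = 0.509565
t=4: π = [0.2278, 0.1719, 0.1535, 0.2438, 0.2031], E[r] = 0.6284, γ^t·E[r] = 0.150890, running G = 0.660456
t=5: π = [0.2277, 0.1719, 0.1535, 0.2438, 0.2031], E[r] = 0.6284, γ^t·E[r] = 0.105619, running G = 0.766075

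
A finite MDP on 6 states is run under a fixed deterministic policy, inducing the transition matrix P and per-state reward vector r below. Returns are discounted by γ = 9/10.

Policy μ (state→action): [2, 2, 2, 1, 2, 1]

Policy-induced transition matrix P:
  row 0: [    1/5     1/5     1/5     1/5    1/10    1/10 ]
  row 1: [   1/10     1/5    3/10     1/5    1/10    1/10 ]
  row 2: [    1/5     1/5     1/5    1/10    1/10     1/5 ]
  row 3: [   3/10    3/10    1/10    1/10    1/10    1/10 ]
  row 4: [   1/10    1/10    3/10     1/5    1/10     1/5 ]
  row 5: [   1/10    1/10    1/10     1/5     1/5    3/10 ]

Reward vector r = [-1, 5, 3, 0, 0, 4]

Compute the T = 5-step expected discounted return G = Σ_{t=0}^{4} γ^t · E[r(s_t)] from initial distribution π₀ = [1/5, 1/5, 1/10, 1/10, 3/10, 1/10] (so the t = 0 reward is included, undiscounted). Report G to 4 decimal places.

t=0: π = [0.2000, 0.2000, 0.1000, 0.1000, 0.3000, 0.1000], E[r] = 1.5000, γ^t·E[r] = 1.500000, running G = 1.500000
t=1: π = [0.1500, 0.1700, 0.2300, 0.1800, 0.1100, 0.1600], E[r] = 2.0300, γ^t·E[r] = 1.827000, running G = 3.327000
t=2: π = [0.1740, 0.1910, 0.1940, 0.1590, 0.1160, 0.1660], E[r] = 2.0270, γ^t·E[r] = 1.641870, running G = 4.968870
t=3: π = [0.1686, 0.1877, 0.1982, 0.1647, 0.1166, 0.1642], E[r] = 2.0213, γ^t·E[r] = 1.473528, running G = 6.442398
t=4: π = [0.1696, 0.1884, 0.1975, 0.1637, 0.1164, 0.1643], E[r] = 2.0222, γ^t·E[r] = 1.326785, running G = 7.769183

G = 7.7692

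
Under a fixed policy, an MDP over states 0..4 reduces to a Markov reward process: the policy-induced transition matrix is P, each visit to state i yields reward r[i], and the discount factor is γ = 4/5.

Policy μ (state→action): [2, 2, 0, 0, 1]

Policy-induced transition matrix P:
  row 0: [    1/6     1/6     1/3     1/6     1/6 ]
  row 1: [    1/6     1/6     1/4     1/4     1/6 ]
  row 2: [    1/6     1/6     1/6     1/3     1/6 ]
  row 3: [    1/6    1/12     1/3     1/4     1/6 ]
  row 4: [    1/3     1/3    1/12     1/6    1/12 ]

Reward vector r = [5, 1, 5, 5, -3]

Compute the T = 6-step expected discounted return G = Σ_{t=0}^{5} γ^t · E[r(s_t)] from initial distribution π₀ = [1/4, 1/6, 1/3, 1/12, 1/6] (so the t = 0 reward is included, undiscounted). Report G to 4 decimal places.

G = 11.2421

t=0: π = [0.2500, 0.1667, 0.3333, 0.0833, 0.1667], E[r] = 3.0000, γ^t·E[r] = 3.000000, running G = 3.000000
t=1: π = [0.1944, 0.1875, 0.2222, 0.2431, 0.1528], E[r] = 3.0278, γ^t·E[r] = 2.422222, running G = 5.422222
t=2: π = [0.1921, 0.1719, 0.2425, 0.2396, 0.1539], E[r] = 3.0810, γ^t·E[r] = 1.971852, running G = 7.394074
t=3: π = [0.1923, 0.1724, 0.2401, 0.2414, 0.1538], E[r] = 3.0799, γ^t·E[r] = 1.576889, running G = 8.970963
t=4: π = [0.1923, 0.1722, 0.2405, 0.2412, 0.1538], E[r] = 3.0805, γ^t·E[r] = 1.261755, running G = 10.232718
t=5: π = [0.1923, 0.1722, 0.2404, 0.2412, 0.1538], E[r] = 3.0804, γ^t·E[r] = 1.009381, running G = 11.242099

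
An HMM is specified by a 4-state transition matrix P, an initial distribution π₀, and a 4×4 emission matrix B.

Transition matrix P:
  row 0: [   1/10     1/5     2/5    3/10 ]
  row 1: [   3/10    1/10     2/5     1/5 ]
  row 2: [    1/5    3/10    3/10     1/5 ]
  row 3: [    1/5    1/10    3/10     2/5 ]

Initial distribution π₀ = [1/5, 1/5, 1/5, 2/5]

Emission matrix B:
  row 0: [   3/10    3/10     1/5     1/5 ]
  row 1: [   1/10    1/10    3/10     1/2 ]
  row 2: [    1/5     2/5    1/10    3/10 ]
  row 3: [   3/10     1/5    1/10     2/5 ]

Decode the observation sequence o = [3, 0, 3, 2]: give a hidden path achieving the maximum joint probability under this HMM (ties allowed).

path = [3, 3, 2, 1]

t=0: δ = [4.000e-02, 1.000e-01, 6.000e-02, 1.600e-01]  (obs o_0=3)
t=1: δ = [9.600e-03, 1.800e-03, 9.600e-03, 1.920e-02]  ψ = [3, 2, 3, 3]  (obs o_1=0)
t=2: δ = [7.680e-04, 1.440e-03, 1.728e-03, 3.072e-03]  ψ = [3, 2, 3, 3]  (obs o_2=3)
t=3: δ = [1.229e-04, 1.555e-04, 9.216e-05, 1.229e-04]  ψ = [3, 2, 3, 3]  (obs o_3=2)
backtrack: best end state = 1; path = [3, 3, 2, 1]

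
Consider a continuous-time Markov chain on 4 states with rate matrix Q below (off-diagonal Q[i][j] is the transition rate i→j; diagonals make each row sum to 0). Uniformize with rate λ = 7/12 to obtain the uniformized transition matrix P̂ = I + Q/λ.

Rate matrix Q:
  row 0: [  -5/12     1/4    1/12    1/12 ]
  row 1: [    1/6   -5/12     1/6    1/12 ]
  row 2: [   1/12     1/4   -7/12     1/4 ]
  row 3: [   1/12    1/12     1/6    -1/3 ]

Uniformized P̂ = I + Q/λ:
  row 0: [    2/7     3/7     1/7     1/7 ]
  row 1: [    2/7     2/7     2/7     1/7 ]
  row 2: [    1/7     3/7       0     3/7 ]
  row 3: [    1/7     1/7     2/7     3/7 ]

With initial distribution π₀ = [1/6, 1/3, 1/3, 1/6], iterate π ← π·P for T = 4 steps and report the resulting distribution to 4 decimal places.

t=0: π = [0.1667, 0.3333, 0.3333, 0.1667]
t=1: π = [0.2143, 0.3333, 0.1667, 0.2857]
t=2: π = [0.2211, 0.2993, 0.2075, 0.2721]
t=3: π = [0.2172, 0.3081, 0.1948, 0.2799]
t=4: π = [0.2179, 0.3046, 0.1990, 0.2785]

π = [0.2179, 0.3046, 0.1990, 0.2785]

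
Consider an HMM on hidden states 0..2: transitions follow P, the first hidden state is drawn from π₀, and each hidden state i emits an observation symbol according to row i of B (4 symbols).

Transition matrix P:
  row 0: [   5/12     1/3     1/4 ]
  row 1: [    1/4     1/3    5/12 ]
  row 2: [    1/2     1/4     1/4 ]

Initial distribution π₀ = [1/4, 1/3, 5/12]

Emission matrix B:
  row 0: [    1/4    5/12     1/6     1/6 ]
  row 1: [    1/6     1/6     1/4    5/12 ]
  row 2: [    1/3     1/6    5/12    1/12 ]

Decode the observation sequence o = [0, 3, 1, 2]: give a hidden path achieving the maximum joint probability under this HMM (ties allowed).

t=0: δ = [6.250e-02, 5.556e-02, 1.389e-01]  (obs o_0=0)
t=1: δ = [1.157e-02, 1.447e-02, 2.894e-03]  ψ = [2, 2, 2]  (obs o_1=3)
t=2: δ = [2.009e-03, 8.038e-04, 1.005e-03]  ψ = [0, 1, 1]  (obs o_2=1)
t=3: δ = [1.395e-04, 1.674e-04, 2.093e-04]  ψ = [0, 0, 0]  (obs o_3=2)
backtrack: best end state = 2; path = [2, 0, 0, 2]

path = [2, 0, 0, 2]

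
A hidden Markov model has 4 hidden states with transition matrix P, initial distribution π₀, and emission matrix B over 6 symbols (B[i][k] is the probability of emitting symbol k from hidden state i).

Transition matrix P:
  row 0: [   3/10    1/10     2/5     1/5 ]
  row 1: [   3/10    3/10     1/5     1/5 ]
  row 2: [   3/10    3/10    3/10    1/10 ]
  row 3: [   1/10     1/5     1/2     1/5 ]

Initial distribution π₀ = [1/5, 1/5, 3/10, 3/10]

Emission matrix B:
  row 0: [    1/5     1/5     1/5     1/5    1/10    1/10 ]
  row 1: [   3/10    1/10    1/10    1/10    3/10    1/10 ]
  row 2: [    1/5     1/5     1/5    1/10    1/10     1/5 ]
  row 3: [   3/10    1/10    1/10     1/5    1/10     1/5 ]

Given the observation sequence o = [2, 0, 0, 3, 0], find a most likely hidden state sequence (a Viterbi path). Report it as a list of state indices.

path = [2, 1, 1, 0, 2]

t=0: δ = [4.000e-02, 2.000e-02, 6.000e-02, 3.000e-02]  (obs o_0=2)
t=1: δ = [3.600e-03, 5.400e-03, 3.600e-03, 2.400e-03]  ψ = [2, 2, 2, 0]  (obs o_1=0)
t=2: δ = [3.240e-04, 4.860e-04, 2.880e-04, 3.240e-04]  ψ = [1, 1, 0, 1]  (obs o_2=0)
t=3: δ = [2.916e-05, 1.458e-05, 1.620e-05, 1.944e-05]  ψ = [1, 1, 3, 1]  (obs o_3=3)
t=4: δ = [1.750e-06, 1.458e-06, 2.333e-06, 1.750e-06]  ψ = [0, 2, 0, 0]  (obs o_4=0)
backtrack: best end state = 2; path = [2, 1, 1, 0, 2]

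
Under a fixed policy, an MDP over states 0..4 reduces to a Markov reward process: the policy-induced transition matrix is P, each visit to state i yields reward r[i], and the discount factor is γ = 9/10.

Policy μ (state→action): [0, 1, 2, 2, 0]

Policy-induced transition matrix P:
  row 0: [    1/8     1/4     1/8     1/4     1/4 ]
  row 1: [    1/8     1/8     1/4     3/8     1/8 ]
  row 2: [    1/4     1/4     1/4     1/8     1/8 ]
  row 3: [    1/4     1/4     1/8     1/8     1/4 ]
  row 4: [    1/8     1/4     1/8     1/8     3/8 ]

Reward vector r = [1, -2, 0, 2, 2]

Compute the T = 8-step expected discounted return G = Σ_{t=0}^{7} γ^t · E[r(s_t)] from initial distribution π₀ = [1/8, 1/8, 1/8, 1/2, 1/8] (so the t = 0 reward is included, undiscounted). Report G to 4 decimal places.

G = 3.8663

t=0: π = [0.1250, 0.1250, 0.1250, 0.5000, 0.1250], E[r] = 1.1250, γ^t·E[r] = 1.125000, running G = 1.125000
t=1: π = [0.2031, 0.2344, 0.1563, 0.1719, 0.2344], E[r] = 0.5469, γ^t·E[r] = 0.492188, running G = 1.617188
t=2: π = [0.1660, 0.2207, 0.1738, 0.2090, 0.2305], E[r] = 0.6035, γ^t·E[r] = 0.488848, running G = 2.106035
t=3: π = [0.1729, 0.2224, 0.1743, 0.2009, 0.2295], E[r] = 0.5889, γ^t·E[r] = 0.429284, running G = 2.535319
t=4: π = [0.1719, 0.2222, 0.1746, 0.2022, 0.2291], E[r] = 0.5901, γ^t·E[r] = 0.387177, running G = 2.922496
t=5: π = [0.1721, 0.2222, 0.1746, 0.2020, 0.2290], E[r] = 0.5898, γ^t·E[r] = 0.348272, running G = 3.270768
t=6: π = [0.1721, 0.2222, 0.1746, 0.2021, 0.2290], E[r] = 0.5898, γ^t·E[r] = 0.313458, running G = 3.584226
t=7: π = [0.1721, 0.2222, 0.1746, 0.2021, 0.2290], E[r] = 0.5898, γ^t·E[r] = 0.282109, running G = 3.866336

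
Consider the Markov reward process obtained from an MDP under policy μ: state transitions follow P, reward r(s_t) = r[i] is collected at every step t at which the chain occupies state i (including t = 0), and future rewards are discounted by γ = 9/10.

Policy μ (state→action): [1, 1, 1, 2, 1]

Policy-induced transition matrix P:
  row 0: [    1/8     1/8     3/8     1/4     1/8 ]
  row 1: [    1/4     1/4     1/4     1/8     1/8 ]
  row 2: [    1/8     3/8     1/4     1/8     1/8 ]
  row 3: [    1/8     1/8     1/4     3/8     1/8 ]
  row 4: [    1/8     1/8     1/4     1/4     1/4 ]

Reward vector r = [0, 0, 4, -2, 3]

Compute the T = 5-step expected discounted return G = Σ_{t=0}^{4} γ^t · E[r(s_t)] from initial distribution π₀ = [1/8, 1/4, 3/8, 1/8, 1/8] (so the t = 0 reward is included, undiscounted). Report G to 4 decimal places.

t=0: π = [0.1250, 0.2500, 0.3750, 0.1250, 0.1250], E[r] = 1.6250, γ^t·E[r] = 1.625000, running G = 1.625000
t=1: π = [0.1563, 0.2500, 0.2656, 0.1875, 0.1406], E[r] = 1.1094, γ^t·E[r] = 0.998438, running G = 2.623438
t=2: π = [0.1563, 0.2227, 0.2695, 0.2090, 0.1426], E[r] = 1.0879, γ^t·E[r] = 0.881191, running G = 3.504629
t=3: π = [0.1528, 0.2202, 0.2695, 0.2146, 0.1428], E[r] = 1.0774, γ^t·E[r] = 0.785419, running G = 4.290048
t=4: π = [0.1525, 0.2199, 0.2691, 0.2156, 0.1429], E[r] = 1.0738, γ^t·E[r] = 0.704495, running G = 4.994543

G = 4.9945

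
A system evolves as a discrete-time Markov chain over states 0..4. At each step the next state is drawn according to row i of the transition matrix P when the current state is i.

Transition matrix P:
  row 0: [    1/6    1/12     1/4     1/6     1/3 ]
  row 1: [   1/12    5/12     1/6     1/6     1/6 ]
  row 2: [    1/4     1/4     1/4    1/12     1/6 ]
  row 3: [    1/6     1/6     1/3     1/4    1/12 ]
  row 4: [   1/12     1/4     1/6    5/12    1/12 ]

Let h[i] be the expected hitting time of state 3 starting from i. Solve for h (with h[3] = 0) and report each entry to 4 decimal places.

h = [4.9814, 5.1581, 5.5949, 0.0000, 3.9678]

First-step conditioning: h[3] = 0; for i ≠ 3, h[i] = 1 + Σ_k P[i][k]·h[k].
  h[0] = 1 + 1/6·h[0] + 1/12·h[1] + 1/4·h[2] + 1/3·h[4]
  h[1] = 1 + 1/12·h[0] + 5/12·h[1] + 1/6·h[2] + 1/6·h[4]
  h[2] = 1 + 1/4·h[0] + 1/4·h[1] + 1/4·h[2] + 1/6·h[4]
  h[4] = 1 + 1/12·h[0] + 1/4·h[1] + 1/6·h[2] + 1/12·h[4]
Solving the 4×4 linear system over states ≠ 3 gives exactly h = [17928/3599, 18564/3599, 20136/3599, 0, 14280/3599] (h[3] = 0 is the target).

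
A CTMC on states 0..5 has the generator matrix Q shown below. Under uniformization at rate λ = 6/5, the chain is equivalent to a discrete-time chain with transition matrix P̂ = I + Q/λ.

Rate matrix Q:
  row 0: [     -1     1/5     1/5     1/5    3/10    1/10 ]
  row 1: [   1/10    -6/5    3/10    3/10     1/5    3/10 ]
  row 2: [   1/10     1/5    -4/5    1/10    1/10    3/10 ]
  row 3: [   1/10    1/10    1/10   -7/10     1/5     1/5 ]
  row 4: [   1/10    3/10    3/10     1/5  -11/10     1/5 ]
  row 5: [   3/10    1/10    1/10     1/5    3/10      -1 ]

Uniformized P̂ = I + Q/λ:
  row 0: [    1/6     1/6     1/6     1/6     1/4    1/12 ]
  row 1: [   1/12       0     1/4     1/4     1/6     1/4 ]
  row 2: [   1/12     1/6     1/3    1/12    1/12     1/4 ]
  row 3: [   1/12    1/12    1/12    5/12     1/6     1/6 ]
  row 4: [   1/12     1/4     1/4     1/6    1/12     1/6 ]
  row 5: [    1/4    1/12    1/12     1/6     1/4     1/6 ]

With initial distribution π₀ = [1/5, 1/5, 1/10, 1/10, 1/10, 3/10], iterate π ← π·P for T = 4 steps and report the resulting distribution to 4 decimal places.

π = [0.1241, 0.1261, 0.1893, 0.2149, 0.1628, 0.1827]

t=0: π = [0.2000, 0.2000, 0.1000, 0.1000, 0.1000, 0.3000]
t=1: π = [0.1500, 0.1083, 0.1750, 0.2000, 0.1917, 0.1750]
t=2: π = [0.1250, 0.1333, 0.1896, 0.2111, 0.1632, 0.1778]
t=3: π = [0.1234, 0.1256, 0.1906, 0.2148, 0.1625, 0.1832]
t=4: π = [0.1241, 0.1261, 0.1893, 0.2149, 0.1628, 0.1827]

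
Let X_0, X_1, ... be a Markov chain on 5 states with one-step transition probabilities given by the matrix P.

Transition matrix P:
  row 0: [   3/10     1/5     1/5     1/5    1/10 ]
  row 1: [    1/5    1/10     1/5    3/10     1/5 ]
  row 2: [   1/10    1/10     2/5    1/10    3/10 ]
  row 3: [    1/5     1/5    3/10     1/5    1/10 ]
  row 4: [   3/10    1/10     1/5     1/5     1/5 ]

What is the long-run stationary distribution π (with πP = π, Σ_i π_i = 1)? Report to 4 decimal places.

π = [0.2127, 0.1399, 0.2733, 0.1867, 0.1874]

Balance equations π_j = Σ_i π_i·P[i][j]:
  π_0 = 3/10·π_0 + 1/5·π_1 + 1/10·π_2 + 1/5·π_3 + 3/10·π_4
  π_1 = 1/5·π_0 + 1/10·π_1 + 1/10·π_2 + 1/5·π_3 + 1/10·π_4
  π_2 = 1/5·π_0 + 1/5·π_1 + 2/5·π_2 + 3/10·π_3 + 1/5·π_4
  π_3 = 1/5·π_0 + 3/10·π_1 + 1/10·π_2 + 1/5·π_3 + 1/5·π_4
  normalize: π_0 + π_1 + π_2 + π_3 + π_4 = 1
Solving the linear system gives exactly π = [1725/8111, 1135/8111, 2217/8111, 1514/8111, 1520/8111].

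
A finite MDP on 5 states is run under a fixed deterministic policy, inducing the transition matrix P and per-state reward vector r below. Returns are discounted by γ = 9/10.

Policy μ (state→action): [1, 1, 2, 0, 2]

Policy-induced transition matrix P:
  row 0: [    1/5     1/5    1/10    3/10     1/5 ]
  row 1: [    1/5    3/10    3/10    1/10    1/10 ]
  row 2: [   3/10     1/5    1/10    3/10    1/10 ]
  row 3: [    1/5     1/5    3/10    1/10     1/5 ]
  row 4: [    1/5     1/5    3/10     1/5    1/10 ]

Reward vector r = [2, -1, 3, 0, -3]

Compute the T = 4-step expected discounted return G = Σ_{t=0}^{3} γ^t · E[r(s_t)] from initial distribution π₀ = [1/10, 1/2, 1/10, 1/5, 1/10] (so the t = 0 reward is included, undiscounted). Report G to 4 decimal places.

G = 0.8711

t=0: π = [0.1000, 0.5000, 0.1000, 0.2000, 0.1000], E[r] = -0.3000, γ^t·E[r] = -0.300000, running G = -0.300000
t=1: π = [0.2100, 0.2500, 0.2600, 0.1500, 0.1300], E[r] = 0.5600, γ^t·E[r] = 0.504000, running G = 0.204000
t=2: π = [0.2260, 0.2250, 0.2060, 0.2070, 0.1360], E[r] = 0.4370, γ^t·E[r] = 0.353970, running G = 0.557970
t=3: π = [0.2206, 0.2225, 0.2136, 0.2000, 0.1433], E[r] = 0.4296, γ^t·E[r] = 0.313178, running G = 0.871148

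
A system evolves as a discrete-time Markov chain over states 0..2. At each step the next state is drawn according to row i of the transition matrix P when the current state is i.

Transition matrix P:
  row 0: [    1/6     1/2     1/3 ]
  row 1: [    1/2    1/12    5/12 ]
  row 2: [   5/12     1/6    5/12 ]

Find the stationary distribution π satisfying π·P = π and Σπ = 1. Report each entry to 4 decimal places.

π = [0.3508, 0.2618, 0.3874]

Balance equations π_j = Σ_i π_i·P[i][j]:
  π_0 = 1/6·π_0 + 1/2·π_1 + 5/12·π_2
  π_1 = 1/2·π_0 + 1/12·π_1 + 1/6·π_2
  normalize: π_0 + π_1 + π_2 = 1
Solving the linear system gives exactly π = [67/191, 50/191, 74/191].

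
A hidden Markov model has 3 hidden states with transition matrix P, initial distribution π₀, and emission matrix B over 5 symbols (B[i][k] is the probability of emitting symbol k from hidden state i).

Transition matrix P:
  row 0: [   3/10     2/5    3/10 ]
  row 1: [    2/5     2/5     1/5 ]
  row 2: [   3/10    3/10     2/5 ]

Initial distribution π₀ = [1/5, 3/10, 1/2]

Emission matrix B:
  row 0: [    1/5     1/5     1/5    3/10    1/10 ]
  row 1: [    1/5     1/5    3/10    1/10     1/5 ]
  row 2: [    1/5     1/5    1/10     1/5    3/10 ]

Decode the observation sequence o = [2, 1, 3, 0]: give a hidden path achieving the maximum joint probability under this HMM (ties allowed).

t=0: δ = [4.000e-02, 9.000e-02, 5.000e-02]  (obs o_0=2)
t=1: δ = [7.200e-03, 7.200e-03, 4.000e-03]  ψ = [1, 1, 2]  (obs o_1=1)
t=2: δ = [8.640e-04, 2.880e-04, 4.320e-04]  ψ = [1, 0, 0]  (obs o_2=3)
t=3: δ = [5.184e-05, 6.912e-05, 5.184e-05]  ψ = [0, 0, 0]  (obs o_3=0)
backtrack: best end state = 1; path = [1, 1, 0, 1]

path = [1, 1, 0, 1]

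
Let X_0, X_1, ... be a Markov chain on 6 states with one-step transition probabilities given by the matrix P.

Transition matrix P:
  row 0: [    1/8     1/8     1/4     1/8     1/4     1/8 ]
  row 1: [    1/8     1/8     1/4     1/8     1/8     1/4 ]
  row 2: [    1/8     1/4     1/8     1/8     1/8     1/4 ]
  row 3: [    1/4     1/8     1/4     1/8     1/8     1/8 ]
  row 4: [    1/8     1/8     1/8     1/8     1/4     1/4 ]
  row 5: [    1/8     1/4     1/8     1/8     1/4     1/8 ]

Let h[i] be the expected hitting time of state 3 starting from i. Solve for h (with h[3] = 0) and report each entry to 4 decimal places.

h = [8.0000, 8.0000, 8.0000, 0.0000, 8.0000, 8.0000]

First-step conditioning: h[3] = 0; for i ≠ 3, h[i] = 1 + Σ_k P[i][k]·h[k].
  h[0] = 1 + 1/8·h[0] + 1/8·h[1] + 1/4·h[2] + 1/4·h[4] + 1/8·h[5]
  h[1] = 1 + 1/8·h[0] + 1/8·h[1] + 1/4·h[2] + 1/8·h[4] + 1/4·h[5]
  h[2] = 1 + 1/8·h[0] + 1/4·h[1] + 1/8·h[2] + 1/8·h[4] + 1/4·h[5]
  h[4] = 1 + 1/8·h[0] + 1/8·h[1] + 1/8·h[2] + 1/4·h[4] + 1/4·h[5]
  h[5] = 1 + 1/8·h[0] + 1/4·h[1] + 1/8·h[2] + 1/4·h[4] + 1/8·h[5]
Solving the 5×5 linear system over states ≠ 3 gives exactly h = [8, 8, 8, 0, 8, 8] (h[3] = 0 is the target).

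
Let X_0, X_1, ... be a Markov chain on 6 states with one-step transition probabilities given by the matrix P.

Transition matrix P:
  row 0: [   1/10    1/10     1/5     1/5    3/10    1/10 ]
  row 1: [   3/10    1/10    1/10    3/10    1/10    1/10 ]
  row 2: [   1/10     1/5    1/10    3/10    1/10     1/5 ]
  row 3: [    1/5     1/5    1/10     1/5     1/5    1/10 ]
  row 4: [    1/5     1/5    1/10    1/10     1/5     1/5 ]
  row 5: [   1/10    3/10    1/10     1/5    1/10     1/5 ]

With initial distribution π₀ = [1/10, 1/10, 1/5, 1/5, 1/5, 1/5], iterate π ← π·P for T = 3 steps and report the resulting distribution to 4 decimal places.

t=0: π = [0.1000, 0.1000, 0.2000, 0.2000, 0.2000, 0.2000]
t=1: π = [0.1600, 0.2000, 0.1100, 0.2100, 0.1600, 0.1600]
t=2: π = [0.1770, 0.1800, 0.1160, 0.2150, 0.1690, 0.1430]
t=3: π = [0.1744, 0.1786, 0.1177, 0.2127, 0.1738, 0.1428]

π = [0.1744, 0.1786, 0.1177, 0.2127, 0.1738, 0.1428]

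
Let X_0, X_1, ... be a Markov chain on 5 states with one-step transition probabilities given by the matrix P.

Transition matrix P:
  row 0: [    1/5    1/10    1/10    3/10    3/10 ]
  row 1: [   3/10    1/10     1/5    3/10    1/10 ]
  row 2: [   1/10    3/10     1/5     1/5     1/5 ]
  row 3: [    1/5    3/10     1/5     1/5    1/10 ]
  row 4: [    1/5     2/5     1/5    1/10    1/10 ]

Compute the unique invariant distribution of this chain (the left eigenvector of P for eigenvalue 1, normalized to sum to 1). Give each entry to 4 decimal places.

Balance equations π_j = Σ_i π_i·P[i][j]:
  π_0 = 1/5·π_0 + 3/10·π_1 + 1/10·π_2 + 1/5·π_3 + 1/5·π_4
  π_1 = 1/10·π_0 + 1/10·π_1 + 3/10·π_2 + 3/10·π_3 + 2/5·π_4
  π_2 = 1/10·π_0 + 1/5·π_1 + 1/5·π_2 + 1/5·π_3 + 1/5·π_4
  π_3 = 3/10·π_0 + 3/10·π_1 + 1/5·π_2 + 1/5·π_3 + 1/10·π_4
  normalize: π_0 + π_1 + π_2 + π_3 + π_4 = 1
Solving the linear system gives exactly π = [2472/12061, 2763/12061, 2165/12061, 392/1723, 1917/12061].

π = [0.2050, 0.2291, 0.1795, 0.2275, 0.1589]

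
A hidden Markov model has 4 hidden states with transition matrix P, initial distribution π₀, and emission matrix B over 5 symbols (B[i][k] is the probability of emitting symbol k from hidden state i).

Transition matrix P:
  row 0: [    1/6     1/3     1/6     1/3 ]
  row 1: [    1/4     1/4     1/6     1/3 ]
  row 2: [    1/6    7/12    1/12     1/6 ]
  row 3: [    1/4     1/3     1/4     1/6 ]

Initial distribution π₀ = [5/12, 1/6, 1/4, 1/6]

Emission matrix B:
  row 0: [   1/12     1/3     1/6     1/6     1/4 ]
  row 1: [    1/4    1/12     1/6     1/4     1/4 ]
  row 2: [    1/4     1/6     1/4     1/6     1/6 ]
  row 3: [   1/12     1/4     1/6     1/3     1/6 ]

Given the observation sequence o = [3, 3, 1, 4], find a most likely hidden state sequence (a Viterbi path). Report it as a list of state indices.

path = [0, 3, 0, 1]

t=0: δ = [6.944e-02, 4.167e-02, 4.167e-02, 5.556e-02]  (obs o_0=3)
t=1: δ = [2.315e-03, 6.076e-03, 2.315e-03, 7.716e-03]  ψ = [3, 2, 3, 0]  (obs o_1=3)
t=2: δ = [6.430e-04, 2.143e-04, 3.215e-04, 5.064e-04]  ψ = [3, 3, 3, 1]  (obs o_2=1)
t=3: δ = [3.165e-05, 5.358e-05, 2.110e-05, 3.572e-05]  ψ = [3, 0, 3, 0]  (obs o_3=4)
backtrack: best end state = 1; path = [0, 3, 0, 1]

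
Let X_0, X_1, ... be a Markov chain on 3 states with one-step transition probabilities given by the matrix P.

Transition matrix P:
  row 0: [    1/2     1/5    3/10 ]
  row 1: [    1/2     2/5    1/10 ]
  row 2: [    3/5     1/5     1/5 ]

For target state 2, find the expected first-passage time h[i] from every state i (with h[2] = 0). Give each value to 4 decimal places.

h = [4.0000, 5.0000, 0.0000]

First-step conditioning: h[2] = 0; for i ≠ 2, h[i] = 1 + Σ_k P[i][k]·h[k].
  h[0] = 1 + 1/2·h[0] + 1/5·h[1]
  h[1] = 1 + 1/2·h[0] + 2/5·h[1]
Solving the 2×2 linear system over states ≠ 2 gives exactly h = [4, 5, 0] (h[2] = 0 is the target).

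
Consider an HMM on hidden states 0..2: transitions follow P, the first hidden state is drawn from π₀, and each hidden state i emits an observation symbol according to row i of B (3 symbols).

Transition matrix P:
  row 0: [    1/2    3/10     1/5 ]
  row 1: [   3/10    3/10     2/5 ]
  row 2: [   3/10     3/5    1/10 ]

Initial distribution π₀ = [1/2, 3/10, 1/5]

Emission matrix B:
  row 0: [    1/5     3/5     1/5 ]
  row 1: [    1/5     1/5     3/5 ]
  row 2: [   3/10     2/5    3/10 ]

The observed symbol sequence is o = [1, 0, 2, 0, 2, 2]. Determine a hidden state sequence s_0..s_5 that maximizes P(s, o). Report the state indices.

t=0: δ = [3.000e-01, 6.000e-02, 8.000e-02]  (obs o_0=1)
t=1: δ = [3.000e-02, 1.800e-02, 1.800e-02]  ψ = [0, 0, 0]  (obs o_1=0)
t=2: δ = [3.000e-03, 6.480e-03, 2.160e-03]  ψ = [0, 2, 1]  (obs o_2=2)
t=3: δ = [3.888e-04, 3.888e-04, 7.776e-04]  ψ = [1, 1, 1]  (obs o_3=0)
t=4: δ = [4.666e-05, 2.799e-04, 4.666e-05]  ψ = [2, 2, 1]  (obs o_4=2)
t=5: δ = [1.680e-05, 5.039e-05, 3.359e-05]  ψ = [1, 1, 1]  (obs o_5=2)
backtrack: best end state = 1; path = [0, 2, 1, 2, 1, 1]

path = [0, 2, 1, 2, 1, 1]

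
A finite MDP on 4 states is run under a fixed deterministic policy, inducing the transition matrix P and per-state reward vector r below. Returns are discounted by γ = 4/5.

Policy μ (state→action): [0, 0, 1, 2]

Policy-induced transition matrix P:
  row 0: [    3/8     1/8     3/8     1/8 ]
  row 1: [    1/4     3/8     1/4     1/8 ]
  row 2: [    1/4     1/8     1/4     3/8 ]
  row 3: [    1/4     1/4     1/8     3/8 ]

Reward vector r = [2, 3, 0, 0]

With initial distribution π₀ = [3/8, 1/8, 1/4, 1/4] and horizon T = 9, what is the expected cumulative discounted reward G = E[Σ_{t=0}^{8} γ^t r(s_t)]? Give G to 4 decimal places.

G = 5.0672

t=0: π = [0.3750, 0.1250, 0.2500, 0.2500], E[r] = 1.1250, γ^t·E[r] = 1.125000, running G = 1.125000
t=1: π = [0.2969, 0.1875, 0.2656, 0.2500], E[r] = 1.1563, γ^t·E[r] = 0.925000, running G = 2.050000
t=2: π = [0.2871, 0.2031, 0.2559, 0.2539], E[r] = 1.1836, γ^t·E[r] = 0.757500, running G = 2.807500
t=3: π = [0.2859, 0.2075, 0.2542, 0.2524], E[r] = 1.1943, γ^t·E[r] = 0.611500, running G = 3.419000
t=4: π = [0.2857, 0.2084, 0.2542, 0.2516], E[r] = 1.1968, γ^t·E[r] = 0.490200, running G = 3.909200
t=5: π = [0.2857, 0.2086, 0.2543, 0.2515], E[r] = 1.1971, γ^t·E[r] = 0.392275, running G = 4.301475
t=6: π = [0.2857, 0.2086, 0.2543, 0.2514], E[r] = 1.1971, γ^t·E[r] = 0.313826, running G = 4.615301
t=7: π = [0.2857, 0.2086, 0.2543, 0.2514], E[r] = 1.1971, γ^t·E[r] = 0.251059, running G = 4.866360
t=8: π = [0.2857, 0.2086, 0.2543, 0.2514], E[r] = 1.1971, γ^t·E[r] = 0.200847, running G = 5.067207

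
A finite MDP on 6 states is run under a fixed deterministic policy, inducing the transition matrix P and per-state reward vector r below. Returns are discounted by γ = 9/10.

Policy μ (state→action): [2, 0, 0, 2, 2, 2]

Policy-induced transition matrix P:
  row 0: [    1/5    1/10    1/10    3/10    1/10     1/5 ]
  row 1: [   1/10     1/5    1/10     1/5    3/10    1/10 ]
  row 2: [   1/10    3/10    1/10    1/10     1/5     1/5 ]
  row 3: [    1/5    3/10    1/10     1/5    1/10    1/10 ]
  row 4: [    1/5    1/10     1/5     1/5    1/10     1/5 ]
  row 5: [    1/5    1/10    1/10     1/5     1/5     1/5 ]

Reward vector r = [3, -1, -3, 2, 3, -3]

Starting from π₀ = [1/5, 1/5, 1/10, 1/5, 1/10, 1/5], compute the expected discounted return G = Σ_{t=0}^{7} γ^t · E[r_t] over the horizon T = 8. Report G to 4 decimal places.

t=0: π = [0.2000, 0.2000, 0.1000, 0.2000, 0.1000, 0.2000], E[r] = 0.2000, γ^t·E[r] = 0.200000, running G = 0.200000
t=1: π = [0.1700, 0.1800, 0.1100, 0.2100, 0.1700, 0.1600], E[r] = 0.4500, γ^t·E[r] = 0.405000, running G = 0.605000
t=2: π = [0.1710, 0.1820, 0.1170, 0.2060, 0.1630, 0.1610], E[r] = 0.3980, γ^t·E[r] = 0.322380, running G = 0.927380
t=3: π = [0.1701, 0.1828, 0.1163, 0.2054, 0.1642, 0.1612], E[r] = 0.3984, γ^t·E[r] = 0.290434, running G = 1.217814
t=4: π = [0.1701, 0.1826, 0.1164, 0.2054, 0.1643, 0.1612], E[r] = 0.3985, γ^t·E[r] = 0.261482, running G = 1.479296
t=5: π = [0.1701, 0.1826, 0.1164, 0.2054, 0.1643, 0.1612], E[r] = 0.3984, γ^t·E[r] = 0.235227, running G = 1.714523
t=6: π = [0.1701, 0.1826, 0.1164, 0.2054, 0.1643, 0.1612], E[r] = 0.3984, γ^t·E[r] = 0.211710, running G = 1.926232
t=7: π = [0.1701, 0.1826, 0.1164, 0.2054, 0.1643, 0.1612], E[r] = 0.3984, γ^t·E[r] = 0.190539, running G = 2.116771

G = 2.1168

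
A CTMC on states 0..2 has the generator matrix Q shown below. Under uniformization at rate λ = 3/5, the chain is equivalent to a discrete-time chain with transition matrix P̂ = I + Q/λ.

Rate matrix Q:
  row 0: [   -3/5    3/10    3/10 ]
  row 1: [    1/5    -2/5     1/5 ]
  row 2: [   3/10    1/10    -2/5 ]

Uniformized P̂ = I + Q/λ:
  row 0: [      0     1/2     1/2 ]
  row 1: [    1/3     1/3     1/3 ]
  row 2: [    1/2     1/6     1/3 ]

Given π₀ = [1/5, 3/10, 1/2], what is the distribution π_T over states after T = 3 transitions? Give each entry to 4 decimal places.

π = [0.3060, 0.3144, 0.3796]

t=0: π = [0.2000, 0.3000, 0.5000]
t=1: π = [0.3500, 0.2833, 0.3667]
t=2: π = [0.2778, 0.3306, 0.3917]
t=3: π = [0.3060, 0.3144, 0.3796]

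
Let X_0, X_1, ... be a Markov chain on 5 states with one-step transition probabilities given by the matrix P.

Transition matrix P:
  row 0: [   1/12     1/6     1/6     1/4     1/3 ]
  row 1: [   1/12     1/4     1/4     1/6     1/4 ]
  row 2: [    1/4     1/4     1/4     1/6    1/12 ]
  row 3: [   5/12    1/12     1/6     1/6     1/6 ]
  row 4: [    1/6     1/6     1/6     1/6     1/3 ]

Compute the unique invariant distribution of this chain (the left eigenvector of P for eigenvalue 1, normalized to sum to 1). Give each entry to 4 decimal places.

π = [0.1973, 0.1832, 0.1985, 0.1831, 0.2379]

Balance equations π_j = Σ_i π_i·P[i][j]:
  π_0 = 1/12·π_0 + 1/12·π_1 + 1/4·π_2 + 5/12·π_3 + 1/6·π_4
  π_1 = 1/6·π_0 + 1/4·π_1 + 1/4·π_2 + 1/12·π_3 + 1/6·π_4
  π_2 = 1/6·π_0 + 1/4·π_1 + 1/4·π_2 + 1/6·π_3 + 1/6·π_4
  π_3 = 1/4·π_0 + 1/6·π_1 + 1/6·π_2 + 1/6·π_3 + 1/6·π_4
  normalize: π_0 + π_1 + π_2 + π_3 + π_4 = 1
Solving the linear system gives exactly π = [362/1835, 1681/9175, 1821/9175, 336/1835, 2183/9175].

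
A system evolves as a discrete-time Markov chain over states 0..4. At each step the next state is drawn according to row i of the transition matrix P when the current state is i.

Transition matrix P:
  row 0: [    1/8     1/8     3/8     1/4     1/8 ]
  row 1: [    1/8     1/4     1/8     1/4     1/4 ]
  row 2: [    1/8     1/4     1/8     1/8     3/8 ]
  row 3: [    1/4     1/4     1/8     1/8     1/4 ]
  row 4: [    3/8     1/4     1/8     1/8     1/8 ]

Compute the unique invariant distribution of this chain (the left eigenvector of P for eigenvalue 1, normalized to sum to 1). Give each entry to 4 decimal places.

π = [0.2021, 0.2247, 0.1755, 0.1784, 0.2193]

Balance equations π_j = Σ_i π_i·P[i][j]:
  π_0 = 1/8·π_0 + 1/8·π_1 + 1/8·π_2 + 1/4·π_3 + 3/8·π_4
  π_1 = 1/8·π_0 + 1/4·π_1 + 1/4·π_2 + 1/4·π_3 + 1/4·π_4
  π_2 = 3/8·π_0 + 1/8·π_1 + 1/8·π_2 + 1/8·π_3 + 1/8·π_4
  π_3 = 1/4·π_0 + 1/4·π_1 + 1/8·π_2 + 1/8·π_3 + 1/8·π_4
  normalize: π_0 + π_1 + π_2 + π_3 + π_4 = 1
Solving the linear system gives exactly π = [134/663, 149/663, 931/5304, 473/2652, 1163/5304].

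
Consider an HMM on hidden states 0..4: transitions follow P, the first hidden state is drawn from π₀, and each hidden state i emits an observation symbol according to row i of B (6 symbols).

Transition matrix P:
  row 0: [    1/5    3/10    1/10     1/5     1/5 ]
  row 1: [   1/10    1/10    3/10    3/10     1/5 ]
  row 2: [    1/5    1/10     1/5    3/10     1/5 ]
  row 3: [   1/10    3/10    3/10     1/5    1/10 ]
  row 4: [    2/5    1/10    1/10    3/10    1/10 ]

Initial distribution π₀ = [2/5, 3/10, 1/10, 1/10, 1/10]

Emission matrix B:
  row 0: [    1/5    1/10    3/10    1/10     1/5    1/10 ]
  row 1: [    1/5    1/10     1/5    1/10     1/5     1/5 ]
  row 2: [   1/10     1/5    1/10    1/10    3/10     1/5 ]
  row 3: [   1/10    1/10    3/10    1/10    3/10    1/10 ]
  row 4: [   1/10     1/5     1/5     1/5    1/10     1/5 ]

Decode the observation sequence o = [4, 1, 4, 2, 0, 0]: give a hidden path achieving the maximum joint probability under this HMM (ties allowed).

path = [0, 4, 0, 4, 0, 1]

t=0: δ = [8.000e-02, 6.000e-02, 3.000e-02, 3.000e-02, 1.000e-02]  (obs o_0=4)
t=1: δ = [1.600e-03, 2.400e-03, 3.600e-03, 1.800e-03, 3.200e-03]  ψ = [0, 0, 1, 1, 0]  (obs o_1=1)
t=2: δ = [2.560e-04, 1.080e-04, 2.160e-04, 3.240e-04, 7.200e-05]  ψ = [4, 3, 1, 2, 2]  (obs o_2=4)
t=3: δ = [1.536e-05, 1.944e-05, 9.720e-06, 1.944e-05, 1.024e-05]  ψ = [0, 3, 3, 2, 0]  (obs o_3=2)
t=4: δ = [8.192e-07, 1.166e-06, 5.832e-07, 5.832e-07, 3.888e-07]  ψ = [4, 3, 1, 1, 1]  (obs o_4=0)
t=5: δ = [3.277e-08, 4.915e-08, 3.499e-08, 3.499e-08, 2.333e-08]  ψ = [0, 0, 1, 1, 1]  (obs o_5=0)
backtrack: best end state = 1; path = [0, 4, 0, 4, 0, 1]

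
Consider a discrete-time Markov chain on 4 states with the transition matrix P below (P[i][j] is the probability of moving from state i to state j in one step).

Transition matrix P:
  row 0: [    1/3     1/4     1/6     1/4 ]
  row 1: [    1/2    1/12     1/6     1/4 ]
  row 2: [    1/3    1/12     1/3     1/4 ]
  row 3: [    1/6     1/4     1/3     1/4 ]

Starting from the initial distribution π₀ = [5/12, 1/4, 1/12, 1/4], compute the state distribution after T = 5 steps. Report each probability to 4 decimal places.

t=0: π = [0.4167, 0.2500, 0.0833, 0.2500]
t=1: π = [0.3333, 0.1944, 0.2222, 0.2500]
t=2: π = [0.3241, 0.1806, 0.2454, 0.2500]
t=3: π = [0.3218, 0.1790, 0.2492, 0.2500]
t=4: π = [0.3215, 0.1786, 0.2499, 0.2500]
t=5: π = [0.3214, 0.1786, 0.2500, 0.2500]

π = [0.3214, 0.1786, 0.2500, 0.2500]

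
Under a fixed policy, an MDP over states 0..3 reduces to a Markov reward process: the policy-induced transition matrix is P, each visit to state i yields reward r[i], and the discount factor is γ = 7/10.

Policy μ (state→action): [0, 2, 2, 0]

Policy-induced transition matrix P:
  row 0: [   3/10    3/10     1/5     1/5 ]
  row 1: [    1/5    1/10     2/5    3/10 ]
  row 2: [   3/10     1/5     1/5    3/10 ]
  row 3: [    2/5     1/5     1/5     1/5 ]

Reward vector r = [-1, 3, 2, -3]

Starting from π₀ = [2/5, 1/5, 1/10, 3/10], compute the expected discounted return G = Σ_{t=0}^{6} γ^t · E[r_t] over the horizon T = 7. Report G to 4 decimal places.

G = -0.3018

t=0: π = [0.4000, 0.2000, 0.1000, 0.3000], E[r] = -0.5000, γ^t·E[r] = -0.500000, running G = -0.500000
t=1: π = [0.3100, 0.2200, 0.2400, 0.2300], E[r] = 0.1400, γ^t·E[r] = 0.098000, running G = -0.402000
t=2: π = [0.3010, 0.2090, 0.2440, 0.2460], E[r] = 0.0760, γ^t·E[r] = 0.037240, running G = -0.364760
t=3: π = [0.3037, 0.2092, 0.2418, 0.2453], E[r] = 0.0716, γ^t·E[r] = 0.024559, running G = -0.340201
t=4: π = [0.3036, 0.2095, 0.2418, 0.2451], E[r] = 0.0731, γ^t·E[r] = 0.017556, running G = -0.322645
t=5: π = [0.3036, 0.2094, 0.2419, 0.2451], E[r] = 0.0731, γ^t·E[r] = 0.012282, running G = -0.310363
t=6: π = [0.3036, 0.2094, 0.2419, 0.2451], E[r] = 0.0730, γ^t·E[r] = 0.008594, running G = -0.301769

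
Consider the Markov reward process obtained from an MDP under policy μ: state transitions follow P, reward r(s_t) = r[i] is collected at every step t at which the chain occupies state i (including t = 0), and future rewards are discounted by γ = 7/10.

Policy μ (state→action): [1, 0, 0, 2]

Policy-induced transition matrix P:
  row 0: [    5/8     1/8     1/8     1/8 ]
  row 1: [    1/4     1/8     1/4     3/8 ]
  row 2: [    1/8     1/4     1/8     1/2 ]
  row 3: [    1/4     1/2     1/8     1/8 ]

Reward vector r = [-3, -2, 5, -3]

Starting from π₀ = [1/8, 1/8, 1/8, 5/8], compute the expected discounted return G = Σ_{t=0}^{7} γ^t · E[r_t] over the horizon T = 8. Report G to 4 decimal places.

G = -5.0666

t=0: π = [0.1250, 0.1250, 0.1250, 0.6250], E[r] = -1.8750, γ^t·E[r] = -1.875000, running G = -1.875000
t=1: π = [0.2813, 0.3750, 0.1406, 0.2031], E[r] = -1.5000, γ^t·E[r] = -1.050000, running G = -2.925000
t=2: π = [0.3379, 0.2188, 0.1719, 0.2715], E[r] = -1.4063, γ^t·E[r] = -0.689063, running G = -3.614063
t=3: π = [0.3552, 0.2483, 0.1523, 0.2441], E[r] = -1.5330, γ^t·E[r] = -0.525805, running G = -4.139867
t=4: π = [0.3642, 0.2356, 0.1560, 0.2442], E[r] = -1.5161, γ^t·E[r] = -0.364019, running G = -4.503886
t=5: π = [0.3671, 0.2361, 0.1544, 0.2424], E[r] = -1.5283, γ^t·E[r] = -0.256865, running G = -4.760752
t=6: π = [0.3683, 0.2352, 0.1545, 0.2419], E[r] = -1.5287, γ^t·E[r] = -0.179851, running G = -4.940603
t=7: π = [0.3688, 0.2350, 0.1544, 0.2417], E[r] = -1.5297, γ^t·E[r] = -0.125981, running G = -5.066584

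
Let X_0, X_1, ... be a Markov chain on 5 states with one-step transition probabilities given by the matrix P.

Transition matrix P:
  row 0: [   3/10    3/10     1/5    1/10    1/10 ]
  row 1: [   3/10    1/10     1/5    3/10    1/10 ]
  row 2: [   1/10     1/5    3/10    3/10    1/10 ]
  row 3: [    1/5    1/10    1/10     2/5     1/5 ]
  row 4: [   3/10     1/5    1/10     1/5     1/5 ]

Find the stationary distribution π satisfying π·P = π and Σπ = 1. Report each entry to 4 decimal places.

π = [0.2381, 0.1794, 0.1772, 0.2648, 0.1405]

Balance equations π_j = Σ_i π_i·P[i][j]:
  π_0 = 3/10·π_0 + 3/10·π_1 + 1/10·π_2 + 1/5·π_3 + 3/10·π_4
  π_1 = 3/10·π_0 + 1/10·π_1 + 1/5·π_2 + 1/10·π_3 + 1/5·π_4
  π_2 = 1/5·π_0 + 1/5·π_1 + 3/10·π_2 + 1/10·π_3 + 1/10·π_4
  π_3 = 1/10·π_0 + 3/10·π_1 + 3/10·π_2 + 2/5·π_3 + 1/5·π_4
  normalize: π_0 + π_1 + π_2 + π_3 + π_4 = 1
Solving the linear system gives exactly π = [864/3629, 651/3629, 643/3629, 961/3629, 510/3629].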